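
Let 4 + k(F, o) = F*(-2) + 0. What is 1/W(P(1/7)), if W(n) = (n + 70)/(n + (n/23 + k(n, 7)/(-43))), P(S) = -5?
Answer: -5298/64285 ≈ -0.082414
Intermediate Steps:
k(F, o) = -4 - 2*F (k(F, o) = -4 + (F*(-2) + 0) = -4 + (-2*F + 0) = -4 - 2*F)
W(n) = (70 + n)/(4/43 + 1078*n/989) (W(n) = (n + 70)/(n + (n/23 + (-4 - 2*n)/(-43))) = (70 + n)/(n + (n*(1/23) + (-4 - 2*n)*(-1/43))) = (70 + n)/(n + (n/23 + (4/43 + 2*n/43))) = (70 + n)/(n + (4/43 + 89*n/989)) = (70 + n)/(4/43 + 1078*n/989))
1/W(P(1/7)) = 1/(989*(70 - 5)/(2*(46 + 539*(-5)))) = 1/((989/2)*65/(46 - 2695)) = 1/((989/2)*65/(-2649)) = 1/((989/2)*(-1/2649)*65) = 1/(-64285/5298) = -5298/64285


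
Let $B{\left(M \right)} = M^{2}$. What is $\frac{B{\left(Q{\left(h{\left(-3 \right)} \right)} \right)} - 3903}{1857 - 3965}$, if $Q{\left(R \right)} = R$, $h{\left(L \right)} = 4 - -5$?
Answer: $\frac{1911}{1054} \approx 1.8131$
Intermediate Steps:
$h{\left(L \right)} = 9$ ($h{\left(L \right)} = 4 + 5 = 9$)
$\frac{B{\left(Q{\left(h{\left(-3 \right)} \right)} \right)} - 3903}{1857 - 3965} = \frac{9^{2} - 3903}{1857 - 3965} = \frac{81 - 3903}{-2108} = \left(-3822\right) \left(- \frac{1}{2108}\right) = \frac{1911}{1054}$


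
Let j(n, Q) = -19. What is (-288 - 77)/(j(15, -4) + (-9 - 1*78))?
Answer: 365/106 ≈ 3.4434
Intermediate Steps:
(-288 - 77)/(j(15, -4) + (-9 - 1*78)) = (-288 - 77)/(-19 + (-9 - 1*78)) = -365/(-19 + (-9 - 78)) = -365/(-19 - 87) = -365/(-106) = -365*(-1/106) = 365/106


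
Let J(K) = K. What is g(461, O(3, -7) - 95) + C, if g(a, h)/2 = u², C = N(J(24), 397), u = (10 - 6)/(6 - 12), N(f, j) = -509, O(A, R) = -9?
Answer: -4573/9 ≈ -508.11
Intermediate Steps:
u = -⅔ (u = 4/(-6) = 4*(-⅙) = -⅔ ≈ -0.66667)
C = -509
g(a, h) = 8/9 (g(a, h) = 2*(-⅔)² = 2*(4/9) = 8/9)
g(461, O(3, -7) - 95) + C = 8/9 - 509 = -4573/9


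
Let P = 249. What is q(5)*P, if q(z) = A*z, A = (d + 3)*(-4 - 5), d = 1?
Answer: -44820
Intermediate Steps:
A = -36 (A = (1 + 3)*(-4 - 5) = 4*(-9) = -36)
q(z) = -36*z
q(5)*P = -36*5*249 = -180*249 = -44820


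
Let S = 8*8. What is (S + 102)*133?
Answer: 22078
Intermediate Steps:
S = 64
(S + 102)*133 = (64 + 102)*133 = 166*133 = 22078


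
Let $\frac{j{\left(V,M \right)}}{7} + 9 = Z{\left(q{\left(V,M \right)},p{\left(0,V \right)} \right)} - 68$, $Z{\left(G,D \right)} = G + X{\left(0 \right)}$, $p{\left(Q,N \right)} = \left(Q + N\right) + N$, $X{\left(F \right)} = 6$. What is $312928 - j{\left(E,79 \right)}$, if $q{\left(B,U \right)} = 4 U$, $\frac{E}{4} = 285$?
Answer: $311213$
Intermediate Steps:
$E = 1140$ ($E = 4 \cdot 285 = 1140$)
$p{\left(Q,N \right)} = Q + 2 N$ ($p{\left(Q,N \right)} = \left(N + Q\right) + N = Q + 2 N$)
$Z{\left(G,D \right)} = 6 + G$ ($Z{\left(G,D \right)} = G + 6 = 6 + G$)
$j{\left(V,M \right)} = -497 + 28 M$ ($j{\left(V,M \right)} = -63 + 7 \left(\left(6 + 4 M\right) - 68\right) = -63 + 7 \left(-62 + 4 M\right) = -63 + \left(-434 + 28 M\right) = -497 + 28 M$)
$312928 - j{\left(E,79 \right)} = 312928 - \left(-497 + 28 \cdot 79\right) = 312928 - \left(-497 + 2212\right) = 312928 - 1715 = 311213$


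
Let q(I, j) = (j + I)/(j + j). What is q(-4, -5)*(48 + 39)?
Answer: 783/10 ≈ 78.300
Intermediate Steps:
q(I, j) = (I + j)/(2*j) (q(I, j) = (I + j)/((2*j)) = (I + j)*(1/(2*j)) = (I + j)/(2*j))
q(-4, -5)*(48 + 39) = ((½)*(-4 - 5)/(-5))*(48 + 39) = ((½)*(-⅕)*(-9))*87 = (9/10)*87 = 783/10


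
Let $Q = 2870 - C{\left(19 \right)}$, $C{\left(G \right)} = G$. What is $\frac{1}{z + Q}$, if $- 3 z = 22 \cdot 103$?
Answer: $\frac{3}{6287} \approx 0.00047718$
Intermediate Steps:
$Q = 2851$ ($Q = 2870 - 19 = 2851$)
$z = - \frac{2266}{3}$ ($z = - \frac{22 \cdot 103}{3} = \left(- \frac{1}{3}\right) 2266 = - \frac{2266}{3} \approx -755.33$)
$\frac{1}{z + Q} = \frac{1}{- \frac{2266}{3} + 2851} = \frac{1}{\frac{6287}{3}} = \frac{3}{6287}$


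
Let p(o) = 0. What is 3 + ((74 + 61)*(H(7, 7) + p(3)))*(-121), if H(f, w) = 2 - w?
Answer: 81678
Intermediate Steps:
3 + ((74 + 61)*(H(7, 7) + p(3)))*(-121) = 3 + ((74 + 61)*((2 - 1*7) + 0))*(-121) = 3 + (135*((2 - 7) + 0))*(-121) = 3 + (135*(-5 + 0))*(-121) = 3 + (135*(-5))*(-121) = 3 - 675*(-121) = 3 + 81675 = 81678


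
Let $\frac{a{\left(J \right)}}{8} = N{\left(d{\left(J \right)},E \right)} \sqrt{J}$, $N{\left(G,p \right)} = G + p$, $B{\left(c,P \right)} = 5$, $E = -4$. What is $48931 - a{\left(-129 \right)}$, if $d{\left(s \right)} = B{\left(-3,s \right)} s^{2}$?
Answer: $48931 - 665608 i \sqrt{129} \approx 48931.0 - 7.5599 \cdot 10^{6} i$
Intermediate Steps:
$d{\left(s \right)} = 5 s^{2}$
$a{\left(J \right)} = 8 \sqrt{J} \left(-4 + 5 J^{2}\right)$ ($a{\left(J \right)} = 8 \left(5 J^{2} - 4\right) \sqrt{J} = 8 \left(-4 + 5 J^{2}\right) \sqrt{J} = 8 \sqrt{J} \left(-4 + 5 J^{2}\right)$)
$48931 - a{\left(-129 \right)} = 48931 - \sqrt{-129} \left(-32 + 40 \left(-129\right)^{2}\right) = 48931 - i \sqrt{129} \left(-32 + 40 \cdot 16641\right) = 48931 - i \sqrt{129} \left(-32 + 665640\right) = 48931 - i \sqrt{129} \cdot 665608 = 48931 - 665608 i \sqrt{129}$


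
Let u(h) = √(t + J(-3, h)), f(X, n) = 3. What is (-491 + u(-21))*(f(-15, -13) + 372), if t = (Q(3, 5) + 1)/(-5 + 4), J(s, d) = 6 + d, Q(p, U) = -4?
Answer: -184125 + 750*I*√3 ≈ -1.8413e+5 + 1299.0*I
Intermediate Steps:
t = 3 (t = (-4 + 1)/(-5 + 4) = -3/(-1) = -3*(-1) = 3)
u(h) = √(9 + h) (u(h) = √(3 + (6 + h)) = √(9 + h))
(-491 + u(-21))*(f(-15, -13) + 372) = (-491 + √(9 - 21))*(3 + 372) = (-491 + √(-12))*375 = (-491 + 2*I*√3)*375 = -184125 + 750*I*√3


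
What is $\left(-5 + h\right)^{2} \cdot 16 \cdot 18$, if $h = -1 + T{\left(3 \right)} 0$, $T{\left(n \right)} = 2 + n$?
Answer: $10368$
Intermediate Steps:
$h = -1$ ($h = -1 + \left(2 + 3\right) 0 = -1 + 5 \cdot 0 = -1 + 0 = -1$)
$\left(-5 + h\right)^{2} \cdot 16 \cdot 18 = \left(-5 - 1\right)^{2} \cdot 16 \cdot 18 = \left(-6\right)^{2} \cdot 16 \cdot 18 = 36 \cdot 16 \cdot 18 = 576 \cdot 18 = 10368$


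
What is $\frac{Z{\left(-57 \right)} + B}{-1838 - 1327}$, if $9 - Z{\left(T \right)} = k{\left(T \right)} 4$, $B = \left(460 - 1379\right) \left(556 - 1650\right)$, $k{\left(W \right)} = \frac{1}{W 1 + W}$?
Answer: $- \frac{57307517}{180405} \approx -317.66$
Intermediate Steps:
$k{\left(W \right)} = \frac{1}{2 W}$ ($k{\left(W \right)} = \frac{1}{W + W} = \frac{1}{2 W}$)
$B = 1005386$ ($B = \left(-919\right) \left(-1094\right) = 1005386$)
$Z{\left(T \right)} = 9 - \frac{2}{T}$ ($Z{\left(T \right)} = 9 - \frac{1}{2 T} 4 = 9 - \frac{2}{T}$)
$\frac{Z{\left(-57 \right)} + B}{-1838 - 1327} = \frac{\left(9 - \frac{2}{-57}\right) + 1005386}{-1838 - 1327} = \frac{\left(9 - - \frac{2}{57}\right) + 1005386}{-3165} = \left(\left(9 + \frac{2}{57}\right) + 1005386\right) \left(- \frac{1}{3165}\right) = \left(\frac{515}{57} + 1005386\right) \left(- \frac{1}{3165}\right) = \frac{57307517}{57} \left(- \frac{1}{3165}\right) = - \frac{57307517}{180405}$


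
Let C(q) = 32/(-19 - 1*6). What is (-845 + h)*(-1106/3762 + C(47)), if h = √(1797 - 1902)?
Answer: 12508873/9405 - 74017*I*√105/47025 ≈ 1330.0 - 16.129*I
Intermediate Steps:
C(q) = -32/25 (C(q) = 32/(-19 - 6) = 32/(-25) = 32*(-1/25) = -32/25)
h = I*√105 (h = √(-105) = I*√105 ≈ 10.247*I)
(-845 + h)*(-1106/3762 + C(47)) = (-845 + I*√105)*(-1106/3762 - 32/25) = (-845 + I*√105)*(-1106*1/3762 - 32/25) = (-845 + I*√105)*(-553/1881 - 32/25) = (-845 + I*√105)*(-74017/47025) = 12508873/9405 - 74017*I*√105/47025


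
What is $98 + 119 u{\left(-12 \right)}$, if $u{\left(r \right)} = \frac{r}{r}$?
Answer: $217$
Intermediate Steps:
$u{\left(r \right)} = 1$
$98 + 119 u{\left(-12 \right)} = 98 + 119 \cdot 1 = 98 + 119 = 217$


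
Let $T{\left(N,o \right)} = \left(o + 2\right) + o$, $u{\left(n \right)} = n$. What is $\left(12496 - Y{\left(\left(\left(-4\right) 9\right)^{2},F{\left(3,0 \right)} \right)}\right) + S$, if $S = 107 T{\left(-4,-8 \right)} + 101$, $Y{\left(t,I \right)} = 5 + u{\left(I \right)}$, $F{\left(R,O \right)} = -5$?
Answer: $11099$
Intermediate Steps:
$T{\left(N,o \right)} = 2 + 2 o$ ($T{\left(N,o \right)} = \left(2 + o\right) + o = 2 + 2 o$)
$Y{\left(t,I \right)} = 5 + I$
$S = -1397$ ($S = 107 \left(2 + 2 \left(-8\right)\right) + 101 = 107 \left(2 - 16\right) + 101 = 107 \left(-14\right) + 101 = -1498 + 101 = -1397$)
$\left(12496 - Y{\left(\left(\left(-4\right) 9\right)^{2},F{\left(3,0 \right)} \right)}\right) + S = \left(12496 - \left(5 - 5\right)\right) - 1397 = \left(12496 - 0\right) - 1397 = \left(12496 + 0\right) - 1397 = 12496 - 1397 = 11099$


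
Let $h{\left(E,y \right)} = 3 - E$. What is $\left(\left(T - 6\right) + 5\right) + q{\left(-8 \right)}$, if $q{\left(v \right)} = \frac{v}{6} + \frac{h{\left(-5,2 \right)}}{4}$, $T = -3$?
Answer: $- \frac{10}{3} \approx -3.3333$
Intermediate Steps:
$q{\left(v \right)} = 2 + \frac{v}{6}$ ($q{\left(v \right)} = \frac{v}{6} + \frac{3 - -5}{4} = v \frac{1}{6} + \left(3 + 5\right) \frac{1}{4} = \frac{v}{6} + 8 \cdot \frac{1}{4} = \frac{v}{6} + 2 = 2 + \frac{v}{6}$)
$\left(\left(T - 6\right) + 5\right) + q{\left(-8 \right)} = \left(\left(-3 - 6\right) + 5\right) + \left(2 + \frac{1}{6} \left(-8\right)\right) = \left(\left(-3 - 6\right) + 5\right) + \left(2 - \frac{4}{3}\right) = \left(-9 + 5\right) + \frac{2}{3} = -4 + \frac{2}{3} = - \frac{10}{3}$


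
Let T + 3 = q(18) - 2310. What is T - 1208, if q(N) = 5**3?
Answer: -3396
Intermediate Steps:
q(N) = 125
T = -2188 (T = -3 + (125 - 2310) = -3 - 2185 = -2188)
T - 1208 = -2188 - 1208 = -3396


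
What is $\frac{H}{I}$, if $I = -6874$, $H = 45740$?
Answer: $- \frac{22870}{3437} \approx -6.6541$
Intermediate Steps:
$\frac{H}{I} = \frac{45740}{-6874} = 45740 \left(- \frac{1}{6874}\right) = - \frac{22870}{3437}$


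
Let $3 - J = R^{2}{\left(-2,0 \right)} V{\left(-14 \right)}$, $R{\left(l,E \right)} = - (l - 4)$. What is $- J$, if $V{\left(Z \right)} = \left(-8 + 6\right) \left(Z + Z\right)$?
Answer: $2013$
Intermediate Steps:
$R{\left(l,E \right)} = 4 - l$ ($R{\left(l,E \right)} = - (-4 + l) = 4 - l$)
$V{\left(Z \right)} = - 4 Z$ ($V{\left(Z \right)} = - 2 \cdot 2 Z = - 4 Z$)
$J = -2013$ ($J = 3 - \left(4 - -2\right)^{2} \left(\left(-4\right) \left(-14\right)\right) = 3 - \left(4 + 2\right)^{2} \cdot 56 = 3 - 6^{2} \cdot 56 = 3 - 36 \cdot 56 = 3 - 2016 = -2013$)
$- J = \left(-1\right) \left(-2013\right) = 2013$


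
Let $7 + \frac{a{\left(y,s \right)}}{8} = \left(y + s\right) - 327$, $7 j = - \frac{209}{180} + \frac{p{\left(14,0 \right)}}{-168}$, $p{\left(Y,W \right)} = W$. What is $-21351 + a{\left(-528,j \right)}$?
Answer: $- \frac{8898223}{315} \approx -28248.0$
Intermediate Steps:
$j = - \frac{209}{1260}$ ($j = \frac{- \frac{209}{180} + \frac{0}{-168}}{7} = \frac{\left(-209\right) \frac{1}{180} + 0 \left(- \frac{1}{168}\right)}{7} = \frac{- \frac{209}{180} + 0}{7} = \frac{1}{7} \left(- \frac{209}{180}\right) = - \frac{209}{1260} \approx -0.16587$)
$a{\left(y,s \right)} = -2672 + 8 s + 8 y$ ($a{\left(y,s \right)} = -56 + 8 \left(\left(y + s\right) - 327\right) = -56 + 8 \left(\left(s + y\right) - 327\right) = -56 + 8 \left(-327 + s + y\right) = -56 + \left(-2616 + 8 s + 8 y\right) = -2672 + 8 s + 8 y$)
$-21351 + a{\left(-528,j \right)} = -21351 + \left(-2672 + 8 \left(- \frac{209}{1260}\right) + 8 \left(-528\right)\right) = -21351 - \frac{2172658}{315} = - \frac{8898223}{315}$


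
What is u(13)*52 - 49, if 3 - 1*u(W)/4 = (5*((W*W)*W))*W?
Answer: -29702865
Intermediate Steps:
u(W) = 12 - 20*W⁴ (u(W) = 12 - 4*5*((W*W)*W)*W = 12 - 4*5*(W²*W)*W = 12 - 4*5*W³*W = 12 - 20*W⁴)
u(13)*52 - 49 = (12 - 20*13⁴)*52 - 49 = (12 - 20*28561)*52 - 49 = (12 - 571220)*52 - 49 = -571208*52 - 49 = -29702816 - 49 = -29702865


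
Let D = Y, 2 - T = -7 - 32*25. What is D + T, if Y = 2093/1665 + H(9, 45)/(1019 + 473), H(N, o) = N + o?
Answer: 1006457143/1242090 ≈ 810.29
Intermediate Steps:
T = 809 (T = 2 - (-7 - 32*25) = 2 - (-7 - 800) = 2 - 1*(-807) = 2 + 807 = 809)
Y = 1606333/1242090 (Y = 2093/1665 + (9 + 45)/(1019 + 473) = 2093*(1/1665) + 54/1492 = 2093/1665 + 54*(1/1492) = 2093/1665 + 27/746 = 1606333/1242090 ≈ 1.2933)
D = 1606333/1242090 ≈ 1.2933
D + T = 1606333/1242090 + 809 = 1006457143/1242090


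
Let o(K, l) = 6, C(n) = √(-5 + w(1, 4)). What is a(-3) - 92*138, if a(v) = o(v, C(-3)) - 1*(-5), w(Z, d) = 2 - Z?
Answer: -12685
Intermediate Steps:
C(n) = 2*I (C(n) = √(-5 + (2 - 1*1)) = √(-5 + (2 - 1)) = √(-5 + 1) = √(-4) = 2*I)
a(v) = 11 (a(v) = 6 - 1*(-5) = 6 + 5 = 11)
a(-3) - 92*138 = 11 - 92*138 = 11 - 12696 = -12685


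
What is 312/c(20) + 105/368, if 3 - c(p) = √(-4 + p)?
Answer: -114711/368 ≈ -311.71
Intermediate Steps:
c(p) = 3 - √(-4 + p)
312/c(20) + 105/368 = 312/(3 - √(-4 + 20)) + 105/368 = 312/(3 - √16) + 105*(1/368) = 312/(3 - 1*4) + 105/368 = 312/(3 - 4) + 105/368 = 312/(-1) + 105/368 = 312*(-1) + 105/368 = -312 + 105/368 = -114711/368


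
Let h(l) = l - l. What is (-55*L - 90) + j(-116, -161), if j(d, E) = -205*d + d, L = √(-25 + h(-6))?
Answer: 23574 - 275*I ≈ 23574.0 - 275.0*I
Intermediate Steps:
h(l) = 0
L = 5*I (L = √(-25 + 0) = √(-25) = 5*I ≈ 5.0*I)
j(d, E) = -204*d
(-55*L - 90) + j(-116, -161) = (-275*I - 90) - 204*(-116) = (-275*I - 90) + 23664 = (-90 - 275*I) + 23664 = 23574 - 275*I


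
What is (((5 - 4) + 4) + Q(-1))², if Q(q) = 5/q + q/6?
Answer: 1/36 ≈ 0.027778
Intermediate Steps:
Q(q) = 5/q + q/6 (Q(q) = 5/q + q*(⅙) = 5/q + q/6)
(((5 - 4) + 4) + Q(-1))² = (((5 - 4) + 4) + (5/(-1) + (⅙)*(-1)))² = ((1 + 4) + (5*(-1) - ⅙))² = (5 + (-5 - ⅙))² = (5 - 31/6)² = (-⅙)² = 1/36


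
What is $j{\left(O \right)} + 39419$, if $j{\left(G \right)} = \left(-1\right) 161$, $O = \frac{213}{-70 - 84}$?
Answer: $39258$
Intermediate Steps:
$O = - \frac{213}{154}$ ($O = \frac{213}{-70 - 84} = \frac{213}{-154} = 213 \left(- \frac{1}{154}\right) = - \frac{213}{154} \approx -1.3831$)
$j{\left(G \right)} = -161$
$j{\left(O \right)} + 39419 = -161 + 39419 = 39258$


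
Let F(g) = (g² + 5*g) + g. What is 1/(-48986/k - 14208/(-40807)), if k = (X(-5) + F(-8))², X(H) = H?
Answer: -4937647/1997252534 ≈ -0.0024722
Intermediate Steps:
F(g) = g² + 6*g
k = 121 (k = (-5 - 8*(6 - 8))² = (-5 - 8*(-2))² = (-5 + 16)² = 11² = 121)
1/(-48986/k - 14208/(-40807)) = 1/(-48986/121 - 14208/(-40807)) = 1/(-48986*1/121 - 14208*(-1/40807)) = 1/(-48986/121 + 14208/40807) = 1/(-1997252534/4937647) = -4937647/1997252534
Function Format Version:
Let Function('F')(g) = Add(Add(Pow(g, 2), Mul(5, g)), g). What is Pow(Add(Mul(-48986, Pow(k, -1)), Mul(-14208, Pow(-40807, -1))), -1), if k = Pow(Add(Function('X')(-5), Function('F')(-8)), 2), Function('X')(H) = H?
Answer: Rational(-4937647, 1997252534) ≈ -0.0024722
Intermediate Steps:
Function('F')(g) = Add(Pow(g, 2), Mul(6, g))
k = 121 (k = Pow(Add(-5, Mul(-8, Add(6, -8))), 2) = Pow(Add(-5, Mul(-8, -2)), 2) = Pow(Add(-5, 16), 2) = Pow(11, 2) = 121)
Pow(Add(Mul(-48986, Pow(k, -1)), Mul(-14208, Pow(-40807, -1))), -1) = Pow(Add(Mul(-48986, Pow(121, -1)), Mul(-14208, Pow(-40807, -1))), -1) = Pow(Add(Mul(-48986, Rational(1, 121)), Mul(-14208, Rational(-1, 40807))), -1) = Pow(Add(Rational(-48986, 121), Rational(14208, 40807)), -1) = Pow(Rational(-1997252534, 4937647), -1) = Rational(-4937647, 1997252534)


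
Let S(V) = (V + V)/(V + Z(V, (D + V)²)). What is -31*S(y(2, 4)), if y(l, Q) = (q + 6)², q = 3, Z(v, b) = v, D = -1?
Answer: -31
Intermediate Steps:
y(l, Q) = 81 (y(l, Q) = (3 + 6)² = 9² = 81)
S(V) = 1 (S(V) = (V + V)/(V + V) = (2*V)/((2*V)) = (2*V)*(1/(2*V)) = 1)
-31*S(y(2, 4)) = -31*1 = -31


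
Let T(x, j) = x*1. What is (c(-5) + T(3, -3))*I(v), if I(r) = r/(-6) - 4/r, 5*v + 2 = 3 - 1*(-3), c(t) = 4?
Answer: -539/15 ≈ -35.933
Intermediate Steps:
T(x, j) = x
v = 4/5 (v = -2/5 + (3 - 1*(-3))/5 = -2/5 + (3 + 3)/5 = -2/5 + (1/5)*6 = -2/5 + 6/5 = 4/5 ≈ 0.80000)
I(r) = -4/r - r/6 (I(r) = r*(-1/6) - 4/r = -r/6 - 4/r = -4/r - r/6)
(c(-5) + T(3, -3))*I(v) = (4 + 3)*(-4/4/5 - 1/6*4/5) = 7*(-4*5/4 - 2/15) = 7*(-5 - 2/15) = 7*(-77/15) = -539/15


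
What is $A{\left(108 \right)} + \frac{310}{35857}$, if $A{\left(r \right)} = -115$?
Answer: $- \frac{4123245}{35857} \approx -114.99$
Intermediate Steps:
$A{\left(108 \right)} + \frac{310}{35857} = -115 + \frac{310}{35857} = - \frac{4123245}{35857}$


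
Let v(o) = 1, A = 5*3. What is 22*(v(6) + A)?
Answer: 352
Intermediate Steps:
A = 15
22*(v(6) + A) = 22*(1 + 15) = 22*16 = 352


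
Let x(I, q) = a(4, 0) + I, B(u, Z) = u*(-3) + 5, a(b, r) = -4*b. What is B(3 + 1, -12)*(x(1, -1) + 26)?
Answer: -77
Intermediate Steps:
B(u, Z) = 5 - 3*u (B(u, Z) = -3*u + 5 = 5 - 3*u)
x(I, q) = -16 + I (x(I, q) = -4*4 + I = -16 + I)
B(3 + 1, -12)*(x(1, -1) + 26) = (5 - 3*(3 + 1))*((-16 + 1) + 26) = (5 - 3*4)*(-15 + 26) = (5 - 12)*11 = -7*11 = -77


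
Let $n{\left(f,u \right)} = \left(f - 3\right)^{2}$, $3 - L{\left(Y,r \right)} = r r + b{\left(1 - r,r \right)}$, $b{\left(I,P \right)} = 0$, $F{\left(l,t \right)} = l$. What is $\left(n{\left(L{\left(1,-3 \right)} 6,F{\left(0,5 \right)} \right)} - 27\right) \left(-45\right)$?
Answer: $-67230$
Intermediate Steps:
$L{\left(Y,r \right)} = 3 - r^{2}$ ($L{\left(Y,r \right)} = 3 - \left(r r + 0\right) = 3 - \left(r^{2} + 0\right) = 3 - r^{2}$)
$n{\left(f,u \right)} = \left(-3 + f\right)^{2}$
$\left(n{\left(L{\left(1,-3 \right)} 6,F{\left(0,5 \right)} \right)} - 27\right) \left(-45\right) = \left(\left(-3 + \left(3 - \left(-3\right)^{2}\right) 6\right)^{2} - 27\right) \left(-45\right) = \left(\left(-3 + \left(3 - 9\right) 6\right)^{2} - 27\right) \left(-45\right) = \left(\left(-3 - 36\right)^{2} - 27\right) \left(-45\right) = \left(\left(-39\right)^{2} - 27\right) \left(-45\right) = \left(1521 - 27\right) \left(-45\right) = 1494 \left(-45\right) = -67230$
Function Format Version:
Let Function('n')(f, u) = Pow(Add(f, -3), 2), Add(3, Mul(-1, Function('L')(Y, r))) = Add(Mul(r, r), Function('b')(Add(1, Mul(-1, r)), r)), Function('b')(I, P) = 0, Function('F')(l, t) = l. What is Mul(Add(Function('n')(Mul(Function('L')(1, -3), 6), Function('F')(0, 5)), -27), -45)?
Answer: -67230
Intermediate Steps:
Function('L')(Y, r) = Add(3, Mul(-1, Pow(r, 2))) (Function('L')(Y, r) = Add(3, Mul(-1, Add(Mul(r, r), 0))) = Add(3, Mul(-1, Add(Pow(r, 2), 0))) = Add(3, Mul(-1, Pow(r, 2))))
Function('n')(f, u) = Pow(Add(-3, f), 2)
Mul(Add(Function('n')(Mul(Function('L')(1, -3), 6), Function('F')(0, 5)), -27), -45) = Mul(Add(Pow(Add(-3, Mul(Add(3, Mul(-1, Pow(-3, 2))), 6)), 2), -27), -45) = Mul(Add(Pow(Add(-3, Mul(Add(3, Mul(-1, 9)), 6)), 2), -27), -45) = Mul(Add(Pow(Add(-3, Mul(Add(3, -9), 6)), 2), -27), -45) = Mul(Add(Pow(Add(-3, Mul(-6, 6)), 2), -27), -45) = Mul(Add(Pow(Add(-3, -36), 2), -27), -45) = Mul(Add(Pow(-39, 2), -27), -45) = Mul(Add(1521, -27), -45) = Mul(1494, -45) = -67230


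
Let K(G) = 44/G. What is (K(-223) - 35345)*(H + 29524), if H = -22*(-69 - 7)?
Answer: -245886216884/223 ≈ -1.1026e+9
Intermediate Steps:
H = 1672 (H = -22*(-76) = 1672)
(K(-223) - 35345)*(H + 29524) = (44/(-223) - 35345)*(1672 + 29524) = (44*(-1/223) - 35345)*31196 = (-44/223 - 35345)*31196 = -7881979/223*31196 = -245886216884/223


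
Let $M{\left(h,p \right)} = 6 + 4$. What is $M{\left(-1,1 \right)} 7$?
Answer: $70$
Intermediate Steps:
$M{\left(h,p \right)} = 10$
$M{\left(-1,1 \right)} 7 = 10 \cdot 7 = 70$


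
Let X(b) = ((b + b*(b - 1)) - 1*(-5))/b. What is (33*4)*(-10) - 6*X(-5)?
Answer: -1284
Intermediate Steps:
X(b) = (5 + b + b*(-1 + b))/b (X(b) = ((b + b*(-1 + b)) + 5)/b = (5 + b + b*(-1 + b))/b)
(33*4)*(-10) - 6*X(-5) = (33*4)*(-10) - 6*(-5 + 5/(-5)) = 132*(-10) - 6*(-5 + 5*(-1/5)) = -1320 - 6*(-5 - 1) = -1320 - 6*(-6) = -1320 + 36 = -1284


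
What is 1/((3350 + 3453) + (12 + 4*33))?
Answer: 1/6947 ≈ 0.00014395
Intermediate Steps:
1/((3350 + 3453) + (12 + 4*33)) = 1/(6803 + (12 + 132)) = 1/(6803 + 144) = 1/6947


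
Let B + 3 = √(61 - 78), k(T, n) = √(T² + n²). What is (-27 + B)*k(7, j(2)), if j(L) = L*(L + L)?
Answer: √113*(-30 + I*√17) ≈ -318.9 + 43.829*I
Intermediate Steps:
j(L) = 2*L² (j(L) = L*(2*L) = 2*L²)
B = -3 + I*√17 (B = -3 + √(61 - 78) = -3 + √(-17) = -3 + I*√17 ≈ -3.0 + 4.1231*I)
(-27 + B)*k(7, j(2)) = (-27 + (-3 + I*√17))*√(7² + (2*2²)²) = (-30 + I*√17)*√(49 + (2*4)²) = (-30 + I*√17)*√(49 + 8²) = (-30 + I*√17)*√(49 + 64) = (-30 + I*√17)*√113 = √113*(-30 + I*√17)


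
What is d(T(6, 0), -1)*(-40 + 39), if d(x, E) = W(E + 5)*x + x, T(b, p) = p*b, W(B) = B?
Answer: 0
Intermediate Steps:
T(b, p) = b*p
d(x, E) = x + x*(5 + E) (d(x, E) = (E + 5)*x + x = (5 + E)*x + x = x*(5 + E) + x = x + x*(5 + E))
d(T(6, 0), -1)*(-40 + 39) = ((6*0)*(6 - 1))*(-40 + 39) = (0*5)*(-1) = 0*(-1) = 0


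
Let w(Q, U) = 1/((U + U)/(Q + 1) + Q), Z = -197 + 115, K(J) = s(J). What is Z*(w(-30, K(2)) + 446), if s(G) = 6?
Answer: -16127063/441 ≈ -36569.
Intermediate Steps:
K(J) = 6
Z = -82
w(Q, U) = 1/(Q + 2*U/(1 + Q)) (w(Q, U) = 1/((2*U)/(1 + Q) + Q) = 1/(2*U/(1 + Q) + Q) = 1/(Q + 2*U/(1 + Q)))
Z*(w(-30, K(2)) + 446) = -82*((1 - 30)/(-30 + (-30)² + 2*6) + 446) = -82*(-29/(-30 + 900 + 12) + 446) = -82*(-29/882 + 446) = -82*393343/882 = -16127063/441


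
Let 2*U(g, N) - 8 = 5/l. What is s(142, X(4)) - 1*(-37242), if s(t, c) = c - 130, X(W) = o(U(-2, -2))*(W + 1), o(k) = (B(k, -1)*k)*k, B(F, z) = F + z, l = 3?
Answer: 8112907/216 ≈ 37560.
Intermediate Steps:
U(g, N) = 29/6 (U(g, N) = 4 + (5/3)/2 = 4 + (5*(⅓))/2 = 4 + (½)*(5/3) = 4 + ⅚ = 29/6)
o(k) = k²*(-1 + k) (o(k) = ((k - 1)*k)*k = ((-1 + k)*k)*k = (k*(-1 + k))*k = k²*(-1 + k))
X(W) = 19343/216 + 19343*W/216 (X(W) = ((29/6)²*(-1 + 29/6))*(W + 1) = ((841/36)*(23/6))*(1 + W) = 19343*(1 + W)/216 = 19343/216 + 19343*W/216)
s(t, c) = -130 + c
s(142, X(4)) - 1*(-37242) = (-130 + (19343/216 + (19343/216)*4)) - 1*(-37242) = (-130 + (19343/216 + 19343/54)) + 37242 = (-130 + 96715/216) + 37242 = 68635/216 + 37242 = 8112907/216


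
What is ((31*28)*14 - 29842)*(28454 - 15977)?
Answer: -220718130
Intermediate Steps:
((31*28)*14 - 29842)*(28454 - 15977) = (868*14 - 29842)*12477 = (12152 - 29842)*12477 = -17690*12477 = -220718130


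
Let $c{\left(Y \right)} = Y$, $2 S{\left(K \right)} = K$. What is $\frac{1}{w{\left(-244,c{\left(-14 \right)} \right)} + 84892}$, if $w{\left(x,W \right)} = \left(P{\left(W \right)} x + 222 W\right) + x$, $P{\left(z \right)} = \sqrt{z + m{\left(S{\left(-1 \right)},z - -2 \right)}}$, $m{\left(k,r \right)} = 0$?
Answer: $\frac{20385}{1662401276} + \frac{61 i \sqrt{14}}{1662401276} \approx 1.2262 \cdot 10^{-5} + 1.373 \cdot 10^{-7} i$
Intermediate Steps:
$S{\left(K \right)} = \frac{K}{2}$
$P{\left(z \right)} = \sqrt{z}$ ($P{\left(z \right)} = \sqrt{z + 0} = \sqrt{z}$)
$w{\left(x,W \right)} = x + 222 W + x \sqrt{W}$ ($w{\left(x,W \right)} = \left(\sqrt{W} x + 222 W\right) + x = \left(x \sqrt{W} + 222 W\right) + x = \left(222 W + x \sqrt{W}\right) + x = x + 222 W + x \sqrt{W}$)
$\frac{1}{w{\left(-244,c{\left(-14 \right)} \right)} + 84892} = \frac{1}{\left(-244 + 222 \left(-14\right) - 244 \sqrt{-14}\right) + 84892} = \frac{1}{\left(-244 - 3108 - 244 i \sqrt{14}\right) + 84892} = \frac{1}{\left(-3352 - 244 i \sqrt{14}\right) + 84892} = \frac{1}{81540 - 244 i \sqrt{14}}$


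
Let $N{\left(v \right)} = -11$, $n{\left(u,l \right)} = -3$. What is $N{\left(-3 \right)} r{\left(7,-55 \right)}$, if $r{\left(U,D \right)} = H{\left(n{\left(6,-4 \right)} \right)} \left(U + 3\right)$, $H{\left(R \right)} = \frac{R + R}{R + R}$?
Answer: $-110$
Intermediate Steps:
$H{\left(R \right)} = 1$ ($H{\left(R \right)} = \frac{2 R}{2 R} = 2 R \frac{1}{2 R} = 1$)
$r{\left(U,D \right)} = 3 + U$ ($r{\left(U,D \right)} = 1 \left(U + 3\right) = 1 \left(3 + U\right) = 3 + U$)
$N{\left(-3 \right)} r{\left(7,-55 \right)} = - 11 \left(3 + 7\right) = \left(-11\right) 10 = -110$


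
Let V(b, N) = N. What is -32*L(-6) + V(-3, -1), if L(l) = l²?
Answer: -1153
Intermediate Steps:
-32*L(-6) + V(-3, -1) = -32*(-6)² - 1 = -32*36 - 1 = -1152 - 1 = -1153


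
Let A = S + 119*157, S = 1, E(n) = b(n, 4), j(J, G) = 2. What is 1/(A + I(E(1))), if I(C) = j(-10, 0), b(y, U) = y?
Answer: 1/18686 ≈ 5.3516e-5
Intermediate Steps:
E(n) = n
I(C) = 2
A = 18684 (A = 1 + 119*157 = 1 + 18683 = 18684)
1/(A + I(E(1))) = 1/(18684 + 2) = 1/18686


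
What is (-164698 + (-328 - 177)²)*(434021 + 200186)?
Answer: 57286015689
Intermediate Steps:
(-164698 + (-328 - 177)²)*(434021 + 200186) = (-164698 + (-505)²)*634207 = (-164698 + 255025)*634207 = 90327*634207 = 57286015689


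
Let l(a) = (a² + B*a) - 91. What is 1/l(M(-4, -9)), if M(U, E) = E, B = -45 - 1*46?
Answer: 1/809 ≈ 0.0012361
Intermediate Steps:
B = -91 (B = -45 - 46 = -91)
l(a) = -91 + a² - 91*a (l(a) = (a² - 91*a) - 91 = -91 + a² - 91*a)
1/l(M(-4, -9)) = 1/(-91 + (-9)² - 91*(-9)) = 1/(-91 + 81 + 819) = 1/809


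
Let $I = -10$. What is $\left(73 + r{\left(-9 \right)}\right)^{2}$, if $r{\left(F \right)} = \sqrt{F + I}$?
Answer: $\left(73 + i \sqrt{19}\right)^{2} \approx 5310.0 + 636.4 i$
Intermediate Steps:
$r{\left(F \right)} = \sqrt{-10 + F}$ ($r{\left(F \right)} = \sqrt{F - 10} = \sqrt{-10 + F}$)
$\left(73 + r{\left(-9 \right)}\right)^{2} = \left(73 + \sqrt{-10 - 9}\right)^{2} = \left(73 + \sqrt{-19}\right)^{2} = \left(73 + i \sqrt{19}\right)^{2}$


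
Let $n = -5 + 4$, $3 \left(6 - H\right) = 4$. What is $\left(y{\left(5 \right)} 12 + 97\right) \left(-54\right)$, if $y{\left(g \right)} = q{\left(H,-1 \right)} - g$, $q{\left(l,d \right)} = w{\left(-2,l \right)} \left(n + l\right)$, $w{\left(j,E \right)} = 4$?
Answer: $-11502$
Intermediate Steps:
$H = \frac{14}{3}$ ($H = 6 - \frac{4}{3} = \frac{14}{3} \approx 4.6667$)
$n = -1$
$q{\left(l,d \right)} = -4 + 4 l$ ($q{\left(l,d \right)} = 4 \left(-1 + l\right) = -4 + 4 l$)
$y{\left(g \right)} = \frac{44}{3} - g$ ($y{\left(g \right)} = \left(-4 + 4 \cdot \frac{14}{3}\right) - g = \left(-4 + \frac{56}{3}\right) - g = \frac{44}{3} - g$)
$\left(y{\left(5 \right)} 12 + 97\right) \left(-54\right) = \left(\left(\frac{44}{3} - 5\right) 12 + 97\right) \left(-54\right) = \left(\frac{29}{3} \cdot 12 + 97\right) \left(-54\right) = \left(116 + 97\right) \left(-54\right) = 213 \left(-54\right) = -11502$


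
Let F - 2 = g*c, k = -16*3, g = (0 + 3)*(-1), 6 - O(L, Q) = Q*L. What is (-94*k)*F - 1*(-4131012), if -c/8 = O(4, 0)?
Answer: 4789764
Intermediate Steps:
O(L, Q) = 6 - L*Q (O(L, Q) = 6 - Q*L = 6 - L*Q)
g = -3 (g = 3*(-1) = -3)
c = -48 (c = -8*(6 - 1*4*0) = -8*(6 + 0) = -8*6 = -48)
k = -48
F = 146 (F = 2 - 3*(-48) = 2 + 144 = 146)
(-94*k)*F - 1*(-4131012) = -94*(-48)*146 - 1*(-4131012) = 4512*146 + 4131012 = 658752 + 4131012 = 4789764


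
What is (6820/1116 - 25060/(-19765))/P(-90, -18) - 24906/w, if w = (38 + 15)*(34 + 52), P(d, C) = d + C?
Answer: -48446651065/8756638164 ≈ -5.5326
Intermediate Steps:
P(d, C) = C + d
w = 4558 (w = 53*86 = 4558)
(6820/1116 - 25060/(-19765))/P(-90, -18) - 24906/w = (6820/1116 - 25060/(-19765))/(-18 - 90) - 24906/4558 = (6820*(1/1116) - 25060*(-1/19765))/(-108) - 24906*1/4558 = (55/9 + 5012/3953)*(-1/108) - 12453/2279 = (262523/35577)*(-1/108) - 12453/2279 = -262523/3842316 - 12453/2279 = -48446651065/8756638164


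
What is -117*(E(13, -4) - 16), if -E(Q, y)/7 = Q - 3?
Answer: 10062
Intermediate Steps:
E(Q, y) = 21 - 7*Q (E(Q, y) = -7*(Q - 3) = -7*(-3 + Q) = 21 - 7*Q)
-117*(E(13, -4) - 16) = -117*((21 - 7*13) - 16) = -117*((21 - 91) - 16) = -117*(-70 - 16) = -117*(-86) = 10062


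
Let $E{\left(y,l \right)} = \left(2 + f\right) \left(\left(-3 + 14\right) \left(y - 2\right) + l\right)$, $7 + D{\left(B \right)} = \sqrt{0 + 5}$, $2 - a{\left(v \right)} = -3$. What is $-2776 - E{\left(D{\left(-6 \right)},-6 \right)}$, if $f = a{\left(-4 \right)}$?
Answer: $-2041 - 77 \sqrt{5} \approx -2213.2$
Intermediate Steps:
$a{\left(v \right)} = 5$ ($a{\left(v \right)} = 2 - -3 = 2 + 3 = 5$)
$D{\left(B \right)} = -7 + \sqrt{5}$ ($D{\left(B \right)} = -7 + \sqrt{0 + 5} = -7 + \sqrt{5}$)
$f = 5$
$E{\left(y,l \right)} = -154 + 7 l + 77 y$ ($E{\left(y,l \right)} = \left(2 + 5\right) \left(\left(-3 + 14\right) \left(y - 2\right) + l\right) = 7 \left(11 \left(-2 + y\right) + l\right) = 7 \left(\left(-22 + 11 y\right) + l\right) = 7 \left(-22 + l + 11 y\right) = -154 + 7 l + 77 y$)
$-2776 - E{\left(D{\left(-6 \right)},-6 \right)} = -2776 - \left(-154 + 7 \left(-6\right) + 77 \left(-7 + \sqrt{5}\right)\right) = -2776 - \left(-154 - 42 - \left(539 - 77 \sqrt{5}\right)\right) = -2776 - \left(-735 + 77 \sqrt{5}\right) = -2776 + \left(735 - 77 \sqrt{5}\right) = -2041 - 77 \sqrt{5}$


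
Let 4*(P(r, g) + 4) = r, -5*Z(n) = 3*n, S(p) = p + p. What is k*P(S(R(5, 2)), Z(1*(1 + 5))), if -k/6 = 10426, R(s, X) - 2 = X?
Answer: 125112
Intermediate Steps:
R(s, X) = 2 + X
S(p) = 2*p
Z(n) = -3*n/5
P(r, g) = -4 + r/4
k = -62556 (k = -6*10426 = -62556)
k*P(S(R(5, 2)), Z(1*(1 + 5))) = -62556*(-4 + (2*(2 + 2))/4) = -62556*(-4 + (2*4)/4) = -62556*(-4 + (¼)*8) = -62556*(-4 + 2) = -62556*(-2) = 125112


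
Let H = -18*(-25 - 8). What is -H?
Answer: -594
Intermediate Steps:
H = 594 (H = -18*(-33) = 594)
-H = -1*594 = -594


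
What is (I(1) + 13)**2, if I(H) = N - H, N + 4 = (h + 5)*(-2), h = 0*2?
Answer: 4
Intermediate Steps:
h = 0
N = -14 (N = -4 + (0 + 5)*(-2) = -4 + 5*(-2) = -4 - 10 = -14)
I(H) = -14 - H
(I(1) + 13)**2 = ((-14 - 1*1) + 13)**2 = ((-14 - 1) + 13)**2 = (-15 + 13)**2 = (-2)**2 = 4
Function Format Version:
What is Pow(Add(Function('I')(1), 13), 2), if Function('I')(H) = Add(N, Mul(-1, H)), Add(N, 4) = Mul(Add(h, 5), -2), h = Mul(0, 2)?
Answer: 4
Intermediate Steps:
h = 0
N = -14 (N = Add(-4, Mul(Add(0, 5), -2)) = Add(-4, Mul(5, -2)) = Add(-4, -10) = -14)
Function('I')(H) = Add(-14, Mul(-1, H))
Pow(Add(Function('I')(1), 13), 2) = Pow(Add(Add(-14, Mul(-1, 1)), 13), 2) = Pow(Add(Add(-14, -1), 13), 2) = Pow(Add(-15, 13), 2) = Pow(-2, 2) = 4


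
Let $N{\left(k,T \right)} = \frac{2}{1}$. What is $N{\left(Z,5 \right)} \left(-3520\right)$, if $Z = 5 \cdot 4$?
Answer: $-7040$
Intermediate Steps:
$Z = 20$
$N{\left(k,T \right)} = 2$ ($N{\left(k,T \right)} = 2 \cdot 1 = 2$)
$N{\left(Z,5 \right)} \left(-3520\right) = 2 \left(-3520\right) = -7040$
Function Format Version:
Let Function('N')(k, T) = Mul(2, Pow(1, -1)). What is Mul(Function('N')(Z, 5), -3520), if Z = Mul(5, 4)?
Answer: -7040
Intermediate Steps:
Z = 20
Function('N')(k, T) = 2 (Function('N')(k, T) = Mul(2, 1) = 2)
Mul(Function('N')(Z, 5), -3520) = Mul(2, -3520) = -7040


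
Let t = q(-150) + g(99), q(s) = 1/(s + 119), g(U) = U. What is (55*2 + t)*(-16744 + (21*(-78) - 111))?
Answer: -119797654/31 ≈ -3.8644e+6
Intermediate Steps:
q(s) = 1/(119 + s)
t = 3068/31 (t = 1/(119 - 150) + 99 = 1/(-31) + 99 = -1/31 + 99 = 3068/31 ≈ 98.968)
(55*2 + t)*(-16744 + (21*(-78) - 111)) = (55*2 + 3068/31)*(-16744 + (21*(-78) - 111)) = (110 + 3068/31)*(-16744 + (-1638 - 111)) = 6478*(-16744 - 1749)/31 = (6478/31)*(-18493) = -119797654/31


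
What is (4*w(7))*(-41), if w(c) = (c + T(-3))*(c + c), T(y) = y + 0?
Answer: -9184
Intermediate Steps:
T(y) = y
w(c) = 2*c*(-3 + c) (w(c) = (c - 3)*(c + c) = (-3 + c)*(2*c) = 2*c*(-3 + c))
(4*w(7))*(-41) = (4*(2*7*(-3 + 7)))*(-41) = (4*(2*7*4))*(-41) = (4*56)*(-41) = 224*(-41) = -9184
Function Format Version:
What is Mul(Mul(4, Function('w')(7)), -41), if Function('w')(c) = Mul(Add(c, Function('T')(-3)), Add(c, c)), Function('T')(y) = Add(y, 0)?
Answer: -9184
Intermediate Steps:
Function('T')(y) = y
Function('w')(c) = Mul(2, c, Add(-3, c)) (Function('w')(c) = Mul(Add(c, -3), Add(c, c)) = Mul(Add(-3, c), Mul(2, c)) = Mul(2, c, Add(-3, c)))
Mul(Mul(4, Function('w')(7)), -41) = Mul(Mul(4, Mul(2, 7, Add(-3, 7))), -41) = Mul(Mul(4, Mul(2, 7, 4)), -41) = Mul(Mul(4, 56), -41) = Mul(224, -41) = -9184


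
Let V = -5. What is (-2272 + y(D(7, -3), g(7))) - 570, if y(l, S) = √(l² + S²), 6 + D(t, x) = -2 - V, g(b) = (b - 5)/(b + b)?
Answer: -2842 + √442/7 ≈ -2839.0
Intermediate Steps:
g(b) = (-5 + b)/(2*b) (g(b) = (-5 + b)/((2*b)) = (-5 + b)*(1/(2*b)) = (-5 + b)/(2*b))
D(t, x) = -3 (D(t, x) = -6 + (-2 - 1*(-5)) = -6 + (-2 + 5) = -6 + 3 = -3)
y(l, S) = √(S² + l²)
(-2272 + y(D(7, -3), g(7))) - 570 = (-2272 + √(((½)*(-5 + 7)/7)² + (-3)²)) - 570 = (-2272 + √(((½)*(⅐)*2)² + 9)) - 570 = (-2272 + √((⅐)² + 9)) - 570 = (-2272 + √(1/49 + 9)) - 570 = (-2272 + √(442/49)) - 570 = (-2272 + √442/7) - 570 = -2842 + √442/7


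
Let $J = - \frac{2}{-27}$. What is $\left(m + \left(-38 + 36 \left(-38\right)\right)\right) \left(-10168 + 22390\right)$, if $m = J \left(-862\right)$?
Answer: $- \frac{53893588}{3} \approx -1.7965 \cdot 10^{7}$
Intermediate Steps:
$J = \frac{2}{27}$ ($J = \left(-2\right) \left(- \frac{1}{27}\right) = \frac{2}{27} \approx 0.074074$)
$m = - \frac{1724}{27}$ ($m = \frac{2}{27} \left(-862\right) = - \frac{1724}{27} \approx -63.852$)
$\left(m + \left(-38 + 36 \left(-38\right)\right)\right) \left(-10168 + 22390\right) = \left(- \frac{1724}{27} + \left(-38 + 36 \left(-38\right)\right)\right) \left(-10168 + 22390\right) = \left(- \frac{1724}{27} - 1406\right) 12222 = \left(- \frac{39686}{27}\right) 12222 = - \frac{53893588}{3}$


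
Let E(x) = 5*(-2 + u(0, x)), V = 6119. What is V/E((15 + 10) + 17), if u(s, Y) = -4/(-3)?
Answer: -18357/10 ≈ -1835.7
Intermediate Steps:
u(s, Y) = 4/3 (u(s, Y) = -4*(-⅓) = 4/3)
E(x) = -10/3 (E(x) = 5*(-2 + 4/3) = 5*(-⅔) = -10/3)
V/E((15 + 10) + 17) = 6119/(-10/3) = 6119*(-3/10) = -18357/10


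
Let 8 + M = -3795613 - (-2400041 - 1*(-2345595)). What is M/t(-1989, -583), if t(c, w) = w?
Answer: 3741175/583 ≈ 6417.1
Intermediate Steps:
M = -3741175 (M = -8 + (-3795613 - (-2400041 - 1*(-2345595))) = -8 + (-3795613 - (-2400041 + 2345595)) = -8 + (-3795613 - 1*(-54446)) = -8 + (-3795613 + 54446) = -8 - 3741167 = -3741175)
M/t(-1989, -583) = -3741175/(-583) = -3741175*(-1/583) = 3741175/583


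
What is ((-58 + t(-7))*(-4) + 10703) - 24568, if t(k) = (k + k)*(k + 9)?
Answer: -13521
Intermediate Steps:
t(k) = 2*k*(9 + k) (t(k) = (2*k)*(9 + k) = 2*k*(9 + k))
((-58 + t(-7))*(-4) + 10703) - 24568 = ((-58 + 2*(-7)*(9 - 7))*(-4) + 10703) - 24568 = ((-58 + 2*(-7)*2)*(-4) + 10703) - 24568 = ((-58 - 28)*(-4) + 10703) - 24568 = (-86*(-4) + 10703) - 24568 = (344 + 10703) - 24568 = 11047 - 24568 = -13521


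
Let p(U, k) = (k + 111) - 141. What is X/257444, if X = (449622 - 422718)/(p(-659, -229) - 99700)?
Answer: -354/338603221 ≈ -1.0455e-6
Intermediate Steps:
p(U, k) = -30 + k (p(U, k) = (111 + k) - 141 = -30 + k)
X = -1416/5261 (X = (449622 - 422718)/((-30 - 229) - 99700) = 26904/(-259 - 99700) = 26904/(-99959) = 26904*(-1/99959) = -1416/5261 ≈ -0.26915)
X/257444 = -1416/5261/257444 = -1416/5261*1/257444 = -354/338603221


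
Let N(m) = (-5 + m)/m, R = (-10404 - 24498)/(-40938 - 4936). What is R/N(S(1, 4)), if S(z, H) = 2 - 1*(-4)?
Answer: 104706/22937 ≈ 4.5649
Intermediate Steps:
S(z, H) = 6 (S(z, H) = 2 + 4 = 6)
R = 17451/22937 (R = -34902/(-45874) = -34902*(-1/45874) = 17451/22937 ≈ 0.76082)
N(m) = (-5 + m)/m
R/N(S(1, 4)) = 17451/(22937*(((-5 + 6)/6))) = 17451/(22937*(((⅙)*1))) = 17451/(22937*(⅙)) = (17451/22937)*6 = 104706/22937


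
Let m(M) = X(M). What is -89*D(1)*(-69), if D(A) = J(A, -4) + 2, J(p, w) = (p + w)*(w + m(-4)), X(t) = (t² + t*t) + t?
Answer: -429870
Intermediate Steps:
X(t) = t + 2*t² (X(t) = (t² + t²) + t = 2*t² + t = t + 2*t²)
m(M) = M*(1 + 2*M)
J(p, w) = (28 + w)*(p + w) (J(p, w) = (p + w)*(w - 4*(1 + 2*(-4))) = (p + w)*(w - 4*(1 - 8)) = (p + w)*(w - 4*(-7)) = (p + w)*(w + 28) = (p + w)*(28 + w) = (28 + w)*(p + w))
D(A) = -94 + 24*A (D(A) = ((-4)² + 28*A + 28*(-4) + A*(-4)) + 2 = (16 + 28*A - 112 - 4*A) + 2 = (-96 + 24*A) + 2 = -94 + 24*A)
-89*D(1)*(-69) = -89*(-94 + 24*1)*(-69) = -89*(-94 + 24)*(-69) = -89*(-70)*(-69) = 6230*(-69) = -429870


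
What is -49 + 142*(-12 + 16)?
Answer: 519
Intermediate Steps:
-49 + 142*(-12 + 16) = -49 + 142*4 = -49 + 568 = 519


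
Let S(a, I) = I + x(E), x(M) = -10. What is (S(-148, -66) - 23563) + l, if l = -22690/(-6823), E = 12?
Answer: -161266207/6823 ≈ -23636.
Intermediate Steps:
S(a, I) = -10 + I (S(a, I) = I - 10 = -10 + I)
l = 22690/6823 (l = -22690*(-1/6823) = 22690/6823 ≈ 3.3255)
(S(-148, -66) - 23563) + l = ((-10 - 66) - 23563) + 22690/6823 = (-76 - 23563) + 22690/6823 = -23639 + 22690/6823 = -161266207/6823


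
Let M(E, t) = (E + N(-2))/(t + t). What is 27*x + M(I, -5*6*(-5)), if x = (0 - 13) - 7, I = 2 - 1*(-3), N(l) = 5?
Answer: -16199/30 ≈ -539.97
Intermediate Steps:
I = 5 (I = 2 + 3 = 5)
x = -20 (x = -13 - 7 = -20)
M(E, t) = (5 + E)/(2*t) (M(E, t) = (E + 5)/(t + t) = (5 + E)/((2*t)) = (5 + E)*(1/(2*t)) = (5 + E)/(2*t))
27*x + M(I, -5*6*(-5)) = 27*(-20) + (5 + 5)/(2*((-5*6*(-5)))) = -540 + (½)*10/(-30*(-5)) = -540 + (½)*10/150 = -540 + (½)*(1/150)*10 = -540 + 1/30 = -16199/30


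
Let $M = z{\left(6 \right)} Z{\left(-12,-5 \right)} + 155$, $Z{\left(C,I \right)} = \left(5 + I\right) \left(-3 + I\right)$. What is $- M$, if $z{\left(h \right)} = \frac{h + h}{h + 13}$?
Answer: $-155$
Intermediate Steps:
$Z{\left(C,I \right)} = \left(-3 + I\right) \left(5 + I\right)$
$z{\left(h \right)} = \frac{2 h}{13 + h}$
$M = 155$ ($M = 2 \cdot 6 \frac{1}{13 + 6} \left(-15 + \left(-5\right)^{2} + 2 \left(-5\right)\right) + 155 = 2 \cdot 6 \cdot \frac{1}{19} \left(-15 + 25 - 10\right) + 155 = 2 \cdot 6 \cdot \frac{1}{19} \cdot 0 + 155 = \frac{12}{19} \cdot 0 + 155 = 0 + 155 = 155$)
$- M = \left(-1\right) 155 = -155$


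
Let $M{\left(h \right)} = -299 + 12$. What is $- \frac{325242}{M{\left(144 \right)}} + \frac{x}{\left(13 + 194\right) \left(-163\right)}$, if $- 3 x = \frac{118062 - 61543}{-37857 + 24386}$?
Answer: $\frac{443491854662033}{391346034471} \approx 1133.2$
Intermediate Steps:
$x = \frac{56519}{40413}$ ($x = - \frac{\left(118062 - 61543\right) \frac{1}{-37857 + 24386}}{3} = - \frac{56519 \frac{1}{-13471}}{3} = - \frac{56519 \left(- \frac{1}{13471}\right)}{3} = \left(- \frac{1}{3}\right) \left(- \frac{56519}{13471}\right) = \frac{56519}{40413} \approx 1.3985$)
$M{\left(h \right)} = -287$
$- \frac{325242}{M{\left(144 \right)}} + \frac{x}{\left(13 + 194\right) \left(-163\right)} = - \frac{325242}{-287} + \frac{56519}{40413 \left(13 + 194\right) \left(-163\right)} = \left(-325242\right) \left(- \frac{1}{287}\right) + \frac{56519}{40413 \cdot 207 \left(-163\right)} = \frac{325242}{287} + \frac{56519}{40413 \left(-33741\right)} = \frac{325242}{287} + \frac{56519}{40413} \left(- \frac{1}{33741}\right) = \frac{325242}{287} - \frac{56519}{1363575033} = \frac{443491854662033}{391346034471}$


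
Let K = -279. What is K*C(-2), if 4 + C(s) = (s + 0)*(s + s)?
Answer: -1116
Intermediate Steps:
C(s) = -4 + 2*s² (C(s) = -4 + (s + 0)*(s + s) = -4 + s*(2*s) = -4 + 2*s²)
K*C(-2) = -279*(-4 + 2*(-2)²) = -279*(-4 + 2*4) = -279*(-4 + 8) = -279*4 = -1116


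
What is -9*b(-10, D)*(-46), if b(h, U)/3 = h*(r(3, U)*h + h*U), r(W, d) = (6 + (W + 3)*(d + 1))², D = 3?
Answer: 112152600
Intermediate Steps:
r(W, d) = (6 + (1 + d)*(3 + W))² (r(W, d) = (6 + (3 + W)*(1 + d))² = (6 + (1 + d)*(3 + W))²)
b(h, U) = 3*h*(U*h + h*(12 + 6*U)²) (b(h, U) = 3*(h*((9 + 3 + 3*U + 3*U)²*h + h*U)) = 3*(h*((12 + 6*U)²*h + U*h)) = 3*(h*(h*(12 + 6*U)² + U*h)) = 3*(h*(U*h + h*(12 + 6*U)²)) = 3*h*(U*h + h*(12 + 6*U)²))
-9*b(-10, D)*(-46) = -27*(-10)²*(3 + 36*(2 + 3)²)*(-46) = -27*100*(3 + 36*5²)*(-46) = -27*100*(3 + 36*25)*(-46) = -27*100*(3 + 900)*(-46) = -27*100*903*(-46) = -9*270900*(-46) = -2438100*(-46) = 112152600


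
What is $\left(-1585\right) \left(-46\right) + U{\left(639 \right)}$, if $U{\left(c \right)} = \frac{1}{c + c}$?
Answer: $\frac{93178981}{1278} \approx 72910.0$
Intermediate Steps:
$U{\left(c \right)} = \frac{1}{2 c}$
$\left(-1585\right) \left(-46\right) + U{\left(639 \right)} = \left(-1585\right) \left(-46\right) + \frac{1}{2 \cdot 639} = 72910 + \frac{1}{2} \cdot \frac{1}{639} = 72910 + \frac{1}{1278} = \frac{93178981}{1278}$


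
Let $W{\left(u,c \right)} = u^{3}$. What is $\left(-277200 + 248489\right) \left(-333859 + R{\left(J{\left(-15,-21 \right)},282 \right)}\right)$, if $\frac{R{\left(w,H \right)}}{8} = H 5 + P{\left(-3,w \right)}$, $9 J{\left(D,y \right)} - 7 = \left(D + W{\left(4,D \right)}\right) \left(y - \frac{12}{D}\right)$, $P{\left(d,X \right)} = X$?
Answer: $\frac{46433237993}{5} \approx 9.2866 \cdot 10^{9}$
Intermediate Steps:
$J{\left(D,y \right)} = \frac{7}{9} + \frac{\left(64 + D\right) \left(y - \frac{12}{D}\right)}{9}$ ($J{\left(D,y \right)} = \frac{7}{9} + \frac{\left(D + 4^{3}\right) \left(y - \frac{12}{D}\right)}{9} = \frac{7}{9} + \frac{\left(D + 64\right) \left(y - \frac{12}{D}\right)}{9} = \frac{7}{9} + \frac{\left(64 + D\right) \left(y - \frac{12}{D}\right)}{9}$)
$R{\left(w,H \right)} = 8 w + 40 H$ ($R{\left(w,H \right)} = 8 \left(H 5 + w\right) = 8 \left(5 H + w\right) = 8 \left(w + 5 H\right) = 8 w + 40 H$)
$\left(-277200 + 248489\right) \left(-333859 + R{\left(J{\left(-15,-21 \right)},282 \right)}\right) = \left(-277200 + 248489\right) \left(-333859 + \left(8 \frac{-768 - 15 \left(-5 + 64 \left(-21\right) - -315\right)}{9 \left(-15\right)} + 40 \cdot 282\right)\right) = - 28711 \left(-333859 + \left(8 \cdot \frac{1}{9} \left(- \frac{1}{15}\right) \left(-768 - 15 \left(-5 - 1344 + 315\right)\right) + 11280\right)\right) = - 28711 \left(-333859 + \left(8 \cdot \frac{1}{9} \left(- \frac{1}{15}\right) \left(-768 - -15510\right) + 11280\right)\right) = - 28711 \left(-333859 + \left(8 \cdot \frac{1}{9} \left(- \frac{1}{15}\right) \left(-768 + 15510\right) + 11280\right)\right) = - 28711 \left(-333859 + \left(8 \cdot \frac{1}{9} \left(- \frac{1}{15}\right) 14742 + 11280\right)\right) = - 28711 \left(-333859 + \left(8 \left(- \frac{546}{5}\right) + 11280\right)\right) = - 28711 \left(-333859 + \left(- \frac{4368}{5} + 11280\right)\right) = - 28711 \left(-333859 + \frac{52032}{5}\right) = \left(-28711\right) \left(- \frac{1617263}{5}\right) = \frac{46433237993}{5}$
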